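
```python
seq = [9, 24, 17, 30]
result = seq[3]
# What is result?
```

Trace:
`seq = [9, 24, 17, 30]` → seq = [9, 24, 17, 30]
`result = seq[3]` → result = 30
So result = 30

Answer: 30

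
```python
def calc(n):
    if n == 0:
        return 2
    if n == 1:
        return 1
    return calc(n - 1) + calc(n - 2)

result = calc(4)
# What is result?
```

Build up from base cases: calc(0)=2, calc(1)=1, calc(2)=3, calc(3)=4, calc(4)=7

Answer: 7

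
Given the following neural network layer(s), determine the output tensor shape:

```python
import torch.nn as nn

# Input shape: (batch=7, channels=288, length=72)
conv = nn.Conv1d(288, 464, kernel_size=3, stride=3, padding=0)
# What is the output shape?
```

Input: (7, 288, 72) -> Output: (7, 464, 24)

Answer: (7, 464, 24)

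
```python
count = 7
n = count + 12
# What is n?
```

Trace:
`count = 7` → count = 7
`n = count + 12` → n = 19
So n = 19

Answer: 19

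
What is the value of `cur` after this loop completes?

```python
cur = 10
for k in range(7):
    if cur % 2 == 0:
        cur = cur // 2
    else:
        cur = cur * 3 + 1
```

Collatz-style transformation from 10
`cur` takes the values: 10 → 5 → 16 → 8 → 4 → 2 → 1 → 4

Answer: 4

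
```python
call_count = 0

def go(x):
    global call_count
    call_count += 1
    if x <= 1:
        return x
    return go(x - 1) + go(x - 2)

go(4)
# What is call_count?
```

Calls(x) = 1 + Calls(x-1) + Calls(x-2); Calls(0)=Calls(1)=1. For x=4 this gives 9.

Answer: 9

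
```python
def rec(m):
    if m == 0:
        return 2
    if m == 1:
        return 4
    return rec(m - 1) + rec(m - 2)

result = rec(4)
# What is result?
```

Build up from base cases: rec(0)=2, rec(1)=4, rec(2)=6, rec(3)=10, rec(4)=16

Answer: 16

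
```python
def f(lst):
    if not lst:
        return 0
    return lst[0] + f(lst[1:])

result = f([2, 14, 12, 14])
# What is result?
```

2 + 14 + 12 + 14 + 0 = 42

Answer: 42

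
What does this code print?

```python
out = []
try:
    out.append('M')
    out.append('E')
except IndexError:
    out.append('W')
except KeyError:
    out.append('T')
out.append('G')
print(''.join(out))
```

Execution trace: 'M' (try body) → 'E' (try body, no exception) → 'G' (after the try/except). Output: MEG

Answer: MEG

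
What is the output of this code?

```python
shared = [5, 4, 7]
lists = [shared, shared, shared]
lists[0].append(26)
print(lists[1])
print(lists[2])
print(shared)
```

Key concept: list of same reference.
Step by step:
`shared = [5, 4, 7]` → shared = [5, 4, 7]
`lists = [shared, shared, shared]` → lists = [[5, 4, 7], [5, 4, 7], [5, 4, 7]]
`lists[0].append(26)` → shared = [5, 4, 7, 26]; lists = [[5, 4, 7, 26], [5, 4, 7, 26], [5, 4, 7, 26]]
`print(lists[1])` → prints [5, 4, 7, 26]
`print(lists[2])` → prints [5, 4, 7, 26]
`print(shared)` → prints [5, 4, 7, 26]

Answer:
[5, 4, 7, 26]
[5, 4, 7, 26]
[5, 4, 7, 26]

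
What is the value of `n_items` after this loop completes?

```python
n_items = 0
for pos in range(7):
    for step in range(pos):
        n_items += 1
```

Triangle number: 0+1+2+...+6
`n_items` takes the values: 0 → 1 → 2 → 3 → 4 → 5 → 6 → 7 → 8 → 9 → 10 → 11 → 12 → 13 → 14 → 15 → 16 → 17 → 18 → 19 → 20 → 21

Answer: 21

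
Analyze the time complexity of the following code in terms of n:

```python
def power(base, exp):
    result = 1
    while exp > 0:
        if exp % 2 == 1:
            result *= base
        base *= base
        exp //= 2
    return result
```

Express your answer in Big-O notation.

This is Exponentiation by squaring. Time complexity: O(log n).

Answer: O(log n)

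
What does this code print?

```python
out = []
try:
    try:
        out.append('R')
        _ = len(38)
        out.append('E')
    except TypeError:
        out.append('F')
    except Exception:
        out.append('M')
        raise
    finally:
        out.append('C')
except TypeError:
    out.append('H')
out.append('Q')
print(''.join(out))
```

Execution trace: 'R' (inner try body) → 'F' (inner except TypeError) → 'C' (inner finally) → 'Q' (after the try/except). Output: RFCQ

Answer: RFCQ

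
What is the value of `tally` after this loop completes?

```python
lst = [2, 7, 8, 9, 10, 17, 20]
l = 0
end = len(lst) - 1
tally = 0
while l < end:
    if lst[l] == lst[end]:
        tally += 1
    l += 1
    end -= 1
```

Count matching pairs from ends
`tally` takes the values: 0

Answer: 0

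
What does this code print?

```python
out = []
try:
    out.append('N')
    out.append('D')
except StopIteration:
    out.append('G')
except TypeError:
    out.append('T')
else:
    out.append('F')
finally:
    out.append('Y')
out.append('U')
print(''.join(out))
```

Execution trace: 'N' (try body) → 'D' (try body, no exception) → 'F' (else) → 'Y' (finally) → 'U' (after the try/except). Output: NDFYU

Answer: NDFYU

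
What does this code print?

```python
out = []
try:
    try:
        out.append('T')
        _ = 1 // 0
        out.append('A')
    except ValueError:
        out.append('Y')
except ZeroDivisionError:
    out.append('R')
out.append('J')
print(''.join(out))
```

Execution trace: 'T' (try body) → 'R' (outer except ZeroDivisionError) → 'J' (after the try/except). Output: TRJ

Answer: TRJ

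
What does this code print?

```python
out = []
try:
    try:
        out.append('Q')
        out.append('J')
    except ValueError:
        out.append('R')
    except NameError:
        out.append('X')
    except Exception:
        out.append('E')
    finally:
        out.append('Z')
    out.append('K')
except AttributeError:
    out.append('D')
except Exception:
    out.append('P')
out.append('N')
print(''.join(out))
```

Execution trace: 'Q' (inner try body) → 'J' (inner try body, no exception) → 'Z' (inner finally) → 'K' (try body, no exception) → 'N' (after the try/except). Output: QJZKN

Answer: QJZKN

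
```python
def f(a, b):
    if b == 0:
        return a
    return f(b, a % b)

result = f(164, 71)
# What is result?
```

f(164, 71) -> f(71, 22) -> f(22, 5) -> f(5, 2) -> f(2, 1) -> f(1, 0) -> 1

Answer: 1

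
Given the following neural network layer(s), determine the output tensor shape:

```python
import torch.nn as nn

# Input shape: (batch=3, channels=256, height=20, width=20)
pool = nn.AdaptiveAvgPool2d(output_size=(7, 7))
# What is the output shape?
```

Input: (3, 256, 20, 20) -> Output: (3, 256, 7, 7)

Answer: (3, 256, 7, 7)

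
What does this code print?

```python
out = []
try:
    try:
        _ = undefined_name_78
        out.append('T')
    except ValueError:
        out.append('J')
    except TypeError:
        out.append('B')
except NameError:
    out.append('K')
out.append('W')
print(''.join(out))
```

Execution trace: 'K' (outer except NameError) → 'W' (after the try/except). Output: KW

Answer: KW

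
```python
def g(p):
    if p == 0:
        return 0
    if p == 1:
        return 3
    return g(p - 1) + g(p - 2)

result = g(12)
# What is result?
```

Build up from base cases: g(0)=0, g(1)=3, g(2)=3, g(3)=6, g(4)=9, g(5)=15, g(6)=24, ..., g(12)=432

Answer: 432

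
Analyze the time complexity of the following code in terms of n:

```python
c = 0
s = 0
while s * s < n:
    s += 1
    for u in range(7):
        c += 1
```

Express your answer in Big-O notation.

Each loop level contributes: √n × 1. Multiplying the contributions gives O(√n).

Answer: O(√n)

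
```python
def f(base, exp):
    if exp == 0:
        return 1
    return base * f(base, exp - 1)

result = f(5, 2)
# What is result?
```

f(5, 2) = 5 * 5 = 25

Answer: 25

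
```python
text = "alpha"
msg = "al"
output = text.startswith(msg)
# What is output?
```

Trace:
`text = "alpha"` → text = 'alpha'
`msg = "al"` → msg = 'al'
`output = text.startswith(msg)` → output = True
So output = True

Answer: True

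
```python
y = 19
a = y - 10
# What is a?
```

Trace:
`y = 19` → y = 19
`a = y - 10` → a = 9
So a = 9

Answer: 9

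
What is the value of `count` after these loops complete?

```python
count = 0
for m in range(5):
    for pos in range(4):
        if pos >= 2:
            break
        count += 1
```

Inner breaks at 2, outer runs 5 times
`count` takes the values: 0 → 1 → 2 → 3 → 4 → 5 → 6 → 7 → 8 → 9 → 10

Answer: 10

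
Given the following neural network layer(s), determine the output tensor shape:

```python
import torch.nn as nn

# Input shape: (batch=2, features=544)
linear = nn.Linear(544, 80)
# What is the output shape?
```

Input: (2, 544) -> Output: (2, 80)

Answer: (2, 80)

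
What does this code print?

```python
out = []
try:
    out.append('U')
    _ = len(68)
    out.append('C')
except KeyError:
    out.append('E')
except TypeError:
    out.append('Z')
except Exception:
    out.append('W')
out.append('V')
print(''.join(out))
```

Execution trace: 'U' (try body) → 'Z' (except TypeError) → 'V' (after the try/except). Output: UZV

Answer: UZV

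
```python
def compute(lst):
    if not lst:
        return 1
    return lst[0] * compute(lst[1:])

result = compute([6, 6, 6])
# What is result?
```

Product over [6, 6, 6] = 6 * 6 * 6 = 216

Answer: 216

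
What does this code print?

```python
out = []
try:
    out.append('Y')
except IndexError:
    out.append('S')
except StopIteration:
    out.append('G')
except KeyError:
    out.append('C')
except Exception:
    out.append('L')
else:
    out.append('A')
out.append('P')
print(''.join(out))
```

Execution trace: 'Y' (try body, no exception) → 'A' (else) → 'P' (after the try/except). Output: YAP

Answer: YAP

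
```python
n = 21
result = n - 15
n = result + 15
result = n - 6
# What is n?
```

Trace:
`n = 21` → n = 21
`result = n - 15` → result = 6
`n = result + 15` → n = 21
`result = n - 6` → result = 15
So n = 21

Answer: 21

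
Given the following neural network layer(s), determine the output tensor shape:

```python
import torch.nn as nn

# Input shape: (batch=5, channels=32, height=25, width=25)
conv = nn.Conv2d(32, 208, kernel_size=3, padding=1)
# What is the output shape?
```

Input: (5, 32, 25, 25) -> Output: (5, 208, 25, 25)

Answer: (5, 208, 25, 25)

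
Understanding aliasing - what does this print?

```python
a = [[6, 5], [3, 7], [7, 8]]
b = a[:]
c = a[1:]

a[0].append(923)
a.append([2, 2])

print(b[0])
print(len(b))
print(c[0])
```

Key concept: slice with nested mutation.
Step by step:
`a = [[6, 5], [3, 7], [7, 8]]` → a = [[6, 5], [3, 7], [7, 8]]
`b = a[:]` → b = [[6, 5], [3, 7], [7, 8]]
`c = a[1:]` → c = [[3, 7], [7, 8]]
`a[0].append(923)` → a = [[6, 5, 923], [3, 7], [7, 8]]; b = [[6, 5, 923], [3, 7], [7, 8]]
`a.append([2, 2])` → a = [[6, 5, 923], [3, 7], [7, 8], [2, 2]]
`print(b[0])` → prints [6, 5, 923]
`print(len(b))` → prints 3
`print(c[0])` → prints [3, 7]

Answer:
[6, 5, 923]
3
[3, 7]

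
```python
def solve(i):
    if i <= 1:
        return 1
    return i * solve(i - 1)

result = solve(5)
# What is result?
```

solve(5) = 5 * 4 * 3 * 2 * 1 = 120

Answer: 120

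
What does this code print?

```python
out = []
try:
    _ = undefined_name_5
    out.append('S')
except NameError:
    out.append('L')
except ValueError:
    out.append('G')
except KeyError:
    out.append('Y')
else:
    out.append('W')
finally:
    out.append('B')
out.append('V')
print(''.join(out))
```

Execution trace: 'L' (except NameError) → 'B' (finally) → 'V' (after the try/except). Output: LBV

Answer: LBV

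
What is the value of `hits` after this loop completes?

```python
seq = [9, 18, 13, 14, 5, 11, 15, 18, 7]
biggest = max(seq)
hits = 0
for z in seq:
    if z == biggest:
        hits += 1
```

Count of max value 18 in [9, 18, 13, 14, 5, 11, 15, 18, 7]
`hits` takes the values: 0 → 1 → 2

Answer: 2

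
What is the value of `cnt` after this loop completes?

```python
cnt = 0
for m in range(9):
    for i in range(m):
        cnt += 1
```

Triangle number: 0+1+2+...+8
`cnt` takes the values: 0 → 1 → 2 → 3 → 4 → 5 → 6 → 7 → 8 → 9 → 10 → 11 → 12 → 13 → 14 → 15 → 16 → 17 → 18 → 19 → 20 → 21 → 22 → 23 → 24 → 25 → 26 → 27 → 28 → 29 → 30 → 31 → 32 → 33 → 34 → 35 → 36

Answer: 36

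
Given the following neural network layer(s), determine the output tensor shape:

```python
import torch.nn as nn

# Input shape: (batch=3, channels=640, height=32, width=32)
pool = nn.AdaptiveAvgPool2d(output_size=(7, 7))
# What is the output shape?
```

Input: (3, 640, 32, 32) -> Output: (3, 640, 7, 7)

Answer: (3, 640, 7, 7)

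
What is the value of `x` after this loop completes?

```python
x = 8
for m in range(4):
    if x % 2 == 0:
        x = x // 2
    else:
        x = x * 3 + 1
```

Collatz-style transformation from 8
`x` takes the values: 8 → 4 → 2 → 1 → 4

Answer: 4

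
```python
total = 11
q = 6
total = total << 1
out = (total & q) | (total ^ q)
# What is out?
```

Trace:
`total = 11` → total = 11
`q = 6` → q = 6
`total = total << 1` → total = 22
`out = (total & q) | (total ^ q)` → out = 22
So out = 22

Answer: 22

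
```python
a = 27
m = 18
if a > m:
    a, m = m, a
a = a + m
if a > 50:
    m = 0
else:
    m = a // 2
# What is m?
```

Trace:
`a = 27` → a = 27
`m = 18` → m = 18
`if a > m: ...` → a > m is True → a = 18; m = 27
`a = a + m` → a = 45
`if a > 50: ...` → a > 50 is False, take else branch → m = 22
So m = 22

Answer: 22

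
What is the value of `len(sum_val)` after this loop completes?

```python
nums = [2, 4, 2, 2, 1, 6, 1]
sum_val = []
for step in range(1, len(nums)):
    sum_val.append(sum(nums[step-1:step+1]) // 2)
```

Number of 2-element averages
`sum_val` takes the values: [] → [3] → [3, 3] → [3, 3, 2] → [3, 3, 2, 1] → [3, 3, 2, 1, 3] → [3, 3, 2, 1, 3, 3]
So `len(sum_val)` = 6

Answer: 6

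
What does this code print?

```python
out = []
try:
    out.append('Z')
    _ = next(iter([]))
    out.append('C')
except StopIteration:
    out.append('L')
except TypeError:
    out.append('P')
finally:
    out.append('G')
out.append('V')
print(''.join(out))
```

Execution trace: 'Z' (try body) → 'L' (except StopIteration) → 'G' (finally) → 'V' (after the try/except). Output: ZLGV

Answer: ZLGV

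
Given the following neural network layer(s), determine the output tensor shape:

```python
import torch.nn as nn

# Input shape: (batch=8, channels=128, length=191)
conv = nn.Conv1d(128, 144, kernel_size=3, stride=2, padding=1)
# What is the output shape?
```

Input: (8, 128, 191) -> Output: (8, 144, 96)

Answer: (8, 144, 96)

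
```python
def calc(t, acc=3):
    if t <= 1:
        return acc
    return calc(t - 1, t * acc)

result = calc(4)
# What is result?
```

Accumulator trace (n, acc): (4, 3) -> (3, 12) -> (2, 36) -> (1, 72) -> return 72

Answer: 72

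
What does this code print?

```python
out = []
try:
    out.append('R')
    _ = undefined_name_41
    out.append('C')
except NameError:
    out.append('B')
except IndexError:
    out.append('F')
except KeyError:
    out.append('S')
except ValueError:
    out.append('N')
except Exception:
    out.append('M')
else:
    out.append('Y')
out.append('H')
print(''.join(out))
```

Execution trace: 'R' (try body) → 'B' (except NameError) → 'H' (after the try/except). Output: RBH

Answer: RBH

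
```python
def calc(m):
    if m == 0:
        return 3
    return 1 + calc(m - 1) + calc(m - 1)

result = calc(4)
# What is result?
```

calc(m) = 1 + 2·calc(m-1), calc(0)=3. Closed form: (3+1)·2^4 - 1 = 63.

Answer: 63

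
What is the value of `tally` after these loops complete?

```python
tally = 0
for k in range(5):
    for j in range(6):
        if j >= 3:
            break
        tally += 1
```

Inner breaks at 3, outer runs 5 times
`tally` takes the values: 0 → 1 → 2 → 3 → 4 → 5 → 6 → 7 → 8 → 9 → 10 → 11 → 12 → 13 → 14 → 15

Answer: 15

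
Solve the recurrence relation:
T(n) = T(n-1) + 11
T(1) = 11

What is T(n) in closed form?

Unrolling: T(n) = T(1) + 11·(n-1) = 11 + 11(n-1) = 11n.

Answer: T(n) = 11n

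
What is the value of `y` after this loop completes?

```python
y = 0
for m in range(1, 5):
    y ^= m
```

XOR of 1 to 4
`y` takes the values: 0 → 1 → 3 → 0 → 4

Answer: 4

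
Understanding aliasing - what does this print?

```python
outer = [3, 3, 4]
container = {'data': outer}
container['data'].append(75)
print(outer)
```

Key concept: dict holds reference to list.
Step by step:
`outer = [3, 3, 4]` → outer = [3, 3, 4]
`container = {'data': outer}` → container = {'data': [3, 3, 4]}
`container['data'].append(75)` → outer = [3, 3, 4, 75]; container = {'data': [3, 3, 4, 75]}
`print(outer)` → prints [3, 3, 4, 75]

Answer: [3, 3, 4, 75]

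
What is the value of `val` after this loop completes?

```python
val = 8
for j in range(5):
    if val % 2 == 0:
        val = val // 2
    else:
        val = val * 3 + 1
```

Collatz-style transformation from 8
`val` takes the values: 8 → 4 → 2 → 1 → 4 → 2

Answer: 2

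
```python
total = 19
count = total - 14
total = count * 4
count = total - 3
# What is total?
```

Trace:
`total = 19` → total = 19
`count = total - 14` → count = 5
`total = count * 4` → total = 20
`count = total - 3` → count = 17
So total = 20

Answer: 20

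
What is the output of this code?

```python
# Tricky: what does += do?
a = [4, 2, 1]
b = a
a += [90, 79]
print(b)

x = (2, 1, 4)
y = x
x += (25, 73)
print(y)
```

Key concept: += behavior differs for mutable vs immutable.
Step by step:
`a = [4, 2, 1]` → a = [4, 2, 1]
`b = a` → b = [4, 2, 1] (same object as a)
`a += [90, 79]` → a = [4, 2, 1, 90, 79] (same object as b); b = [4, 2, 1, 90, 79] (same object as a)
`print(b)` → prints [4, 2, 1, 90, 79]
`x = (2, 1, 4)` → x = (2, 1, 4)
`y = x` → y = (2, 1, 4)
`x += (25, 73)` → x = (2, 1, 4, 25, 73)
`print(y)` → prints (2, 1, 4)

Answer:
[4, 2, 1, 90, 79]
(2, 1, 4)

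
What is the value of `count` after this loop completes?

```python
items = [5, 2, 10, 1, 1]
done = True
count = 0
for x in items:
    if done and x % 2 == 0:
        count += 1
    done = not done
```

Count even values at even positions
`count` takes the values: 0 → 1

Answer: 1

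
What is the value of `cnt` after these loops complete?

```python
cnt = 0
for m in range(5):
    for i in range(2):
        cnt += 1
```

5 * 2 = 10
`cnt` takes the values: 0 → 1 → 2 → 3 → 4 → 5 → 6 → 7 → 8 → 9 → 10

Answer: 10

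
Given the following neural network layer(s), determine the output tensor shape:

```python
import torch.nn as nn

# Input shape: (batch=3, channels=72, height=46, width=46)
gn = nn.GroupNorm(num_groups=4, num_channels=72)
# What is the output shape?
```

Input: (3, 72, 46, 46) -> Output: (3, 72, 46, 46)

Answer: (3, 72, 46, 46)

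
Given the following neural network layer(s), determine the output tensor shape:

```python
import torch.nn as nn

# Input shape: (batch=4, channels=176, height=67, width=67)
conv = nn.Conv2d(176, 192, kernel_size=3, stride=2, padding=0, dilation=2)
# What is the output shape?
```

Input: (4, 176, 67, 67) -> Output: (4, 192, 32, 32)

Answer: (4, 192, 32, 32)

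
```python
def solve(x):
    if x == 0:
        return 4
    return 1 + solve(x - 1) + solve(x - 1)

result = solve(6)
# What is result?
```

solve(x) = 1 + 2·solve(x-1), solve(0)=4. Closed form: (4+1)·2^6 - 1 = 319.

Answer: 319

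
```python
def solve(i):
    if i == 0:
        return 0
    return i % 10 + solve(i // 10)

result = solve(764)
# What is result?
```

Sum of digits of 764: 4 + 6 + 7 = 17

Answer: 17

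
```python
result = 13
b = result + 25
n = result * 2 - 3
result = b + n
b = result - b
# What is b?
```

Trace:
`result = 13` → result = 13
`b = result + 25` → b = 38
`n = result * 2 - 3` → n = 23
`result = b + n` → result = 61
`b = result - b` → b = 23
So b = 23

Answer: 23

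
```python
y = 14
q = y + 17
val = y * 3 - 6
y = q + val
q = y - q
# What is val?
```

Trace:
`y = 14` → y = 14
`q = y + 17` → q = 31
`val = y * 3 - 6` → val = 36
`y = q + val` → y = 67
`q = y - q` → q = 36
So val = 36

Answer: 36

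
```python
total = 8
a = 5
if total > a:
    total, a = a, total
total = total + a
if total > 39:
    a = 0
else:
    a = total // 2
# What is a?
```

Trace:
`total = 8` → total = 8
`a = 5` → a = 5
`if total > a: ...` → total > a is True → total = 5; a = 8
`total = total + a` → total = 13
`if total > 39: ...` → total > 39 is False, take else branch → a = 6
So a = 6

Answer: 6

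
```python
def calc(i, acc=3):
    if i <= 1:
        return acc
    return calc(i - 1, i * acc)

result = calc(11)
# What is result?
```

Accumulator trace (n, acc): (11, 3) -> (10, 33) -> (9, 330) -> (8, 2970) -> (7, 23760) -> (6, 166320) -> (5, 997920) -> (4, 4989600) -> (3, 19958400) -> (2, 59875200) -> (1, 119750400) -> return 119750400

Answer: 119750400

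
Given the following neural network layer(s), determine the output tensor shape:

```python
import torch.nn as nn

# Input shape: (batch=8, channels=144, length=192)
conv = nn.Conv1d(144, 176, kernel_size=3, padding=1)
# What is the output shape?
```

Input: (8, 144, 192) -> Output: (8, 176, 192)

Answer: (8, 176, 192)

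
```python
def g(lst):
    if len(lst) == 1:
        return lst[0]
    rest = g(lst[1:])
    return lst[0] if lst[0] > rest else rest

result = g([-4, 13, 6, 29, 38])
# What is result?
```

Recursive max over [-4, 13, 6, 29, 38] = 38

Answer: 38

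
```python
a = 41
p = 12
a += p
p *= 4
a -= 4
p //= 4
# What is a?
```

Trace:
`a = 41` → a = 41
`p = 12` → p = 12
`a += p` → a = 53
`p *= 4` → p = 48
`a -= 4` → a = 49
`p //= 4` → p = 12
So a = 49

Answer: 49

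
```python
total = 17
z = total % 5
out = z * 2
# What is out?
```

Trace:
`total = 17` → total = 17
`z = total % 5` → z = 2
`out = z * 2` → out = 4
So out = 4

Answer: 4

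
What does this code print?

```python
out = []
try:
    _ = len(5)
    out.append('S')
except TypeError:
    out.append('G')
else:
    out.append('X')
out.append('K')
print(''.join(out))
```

Execution trace: 'G' (except TypeError) → 'K' (after the try/except). Output: GK

Answer: GK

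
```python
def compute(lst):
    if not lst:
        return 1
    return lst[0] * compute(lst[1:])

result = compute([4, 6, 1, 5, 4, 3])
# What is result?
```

Product over [4, 6, 1, 5, 4, 3] = 4 * 6 * 1 * 5 * 4 * 3 = 1440

Answer: 1440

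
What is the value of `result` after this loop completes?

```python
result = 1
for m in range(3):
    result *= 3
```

3^3 = 27
`result` takes the values: 1 → 3 → 9 → 27

Answer: 27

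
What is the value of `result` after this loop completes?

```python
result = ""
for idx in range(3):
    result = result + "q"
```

Repeat 'q' 3 times
`result` takes the values: "" → "q" → "qq" → "qqq"

Answer: "qqq"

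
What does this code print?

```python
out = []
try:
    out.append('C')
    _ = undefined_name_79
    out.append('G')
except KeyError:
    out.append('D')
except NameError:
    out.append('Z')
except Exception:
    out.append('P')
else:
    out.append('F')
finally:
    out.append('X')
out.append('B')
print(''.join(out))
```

Execution trace: 'C' (try body) → 'Z' (except NameError) → 'X' (finally) → 'B' (after the try/except). Output: CZXB

Answer: CZXB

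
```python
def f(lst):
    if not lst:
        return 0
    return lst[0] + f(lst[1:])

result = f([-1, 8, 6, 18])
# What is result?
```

(-1) + 8 + 6 + 18 + 0 = 31

Answer: 31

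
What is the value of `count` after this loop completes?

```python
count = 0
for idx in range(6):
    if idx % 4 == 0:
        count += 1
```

Count numbers divisible by 4 in range(6)
`count` takes the values: 0 → 1 → 2

Answer: 2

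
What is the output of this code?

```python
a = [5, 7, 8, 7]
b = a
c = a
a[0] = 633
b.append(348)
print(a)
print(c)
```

Key concept: multiple aliases.
Step by step:
`a = [5, 7, 8, 7]` → a = [5, 7, 8, 7]
`b = a` → b = [5, 7, 8, 7] (same object as a)
`c = a` → c = [5, 7, 8, 7] (same object as a, b)
`a[0] = 633` → a = [633, 7, 8, 7] (same object as b, c); b = [633, 7, 8, 7] (same object as a, c); c = [633, 7, 8, 7] (same object as a, b)
`b.append(348)` → a = [633, 7, 8, 7, 348] (same object as b, c); b = [633, 7, 8, 7, 348] (same object as a, c); c = [633, 7, 8, 7, 348] (same object as a, b)
`print(a)` → prints [633, 7, 8, 7, 348]
`print(c)` → prints [633, 7, 8, 7, 348]

Answer:
[633, 7, 8, 7, 348]
[633, 7, 8, 7, 348]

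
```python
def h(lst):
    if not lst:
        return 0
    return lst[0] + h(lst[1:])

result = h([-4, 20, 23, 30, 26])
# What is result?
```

(-4) + 20 + 23 + 30 + 26 + 0 = 95

Answer: 95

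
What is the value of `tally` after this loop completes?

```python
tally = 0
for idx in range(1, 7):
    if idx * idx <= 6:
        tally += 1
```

Count numbers where idx² ≤ 6
`tally` takes the values: 0 → 1 → 2

Answer: 2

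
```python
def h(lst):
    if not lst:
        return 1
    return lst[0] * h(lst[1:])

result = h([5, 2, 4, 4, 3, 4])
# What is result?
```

Product over [5, 2, 4, 4, 3, 4] = 5 * 2 * 4 * 4 * 3 * 4 = 1920

Answer: 1920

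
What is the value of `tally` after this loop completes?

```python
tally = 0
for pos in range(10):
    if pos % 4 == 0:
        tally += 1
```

Count numbers divisible by 4 in range(10)
`tally` takes the values: 0 → 1 → 2 → 3

Answer: 3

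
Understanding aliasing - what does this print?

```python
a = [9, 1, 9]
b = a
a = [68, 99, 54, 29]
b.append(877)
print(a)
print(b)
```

Key concept: rebinding vs mutation: a is rebound to a new list, b still points at the original.
Step by step:
`a = [9, 1, 9]` → a = [9, 1, 9]
`b = a` → b = [9, 1, 9] (same object as a)
`a = [68, 99, 54, 29]` → a = [68, 99, 54, 29]
`b.append(877)` → b = [9, 1, 9, 877]
`print(a)` → prints [68, 99, 54, 29]
`print(b)` → prints [9, 1, 9, 877]

Answer:
[68, 99, 54, 29]
[9, 1, 9, 877]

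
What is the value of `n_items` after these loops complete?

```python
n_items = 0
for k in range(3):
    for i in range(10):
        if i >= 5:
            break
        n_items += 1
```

Inner breaks at 5, outer runs 3 times
`n_items` takes the values: 0 → 1 → 2 → 3 → 4 → 5 → 6 → 7 → 8 → 9 → 10 → 11 → 12 → 13 → 14 → 15

Answer: 15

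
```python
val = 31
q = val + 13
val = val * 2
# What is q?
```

Trace:
`val = 31` → val = 31
`q = val + 13` → q = 44
`val = val * 2` → val = 62
So q = 44

Answer: 44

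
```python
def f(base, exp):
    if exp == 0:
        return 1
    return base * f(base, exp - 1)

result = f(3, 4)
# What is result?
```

f(3, 4) = 3 * 3 * 3 * 3 = 81

Answer: 81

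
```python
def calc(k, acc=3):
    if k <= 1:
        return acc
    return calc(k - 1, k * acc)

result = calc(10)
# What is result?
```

Accumulator trace (n, acc): (10, 3) -> (9, 30) -> (8, 270) -> (7, 2160) -> (6, 15120) -> (5, 90720) -> (4, 453600) -> (3, 1814400) -> (2, 5443200) -> (1, 10886400) -> return 10886400

Answer: 10886400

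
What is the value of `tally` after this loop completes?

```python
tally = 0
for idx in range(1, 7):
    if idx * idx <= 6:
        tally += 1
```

Count numbers where idx² ≤ 6
`tally` takes the values: 0 → 1 → 2

Answer: 2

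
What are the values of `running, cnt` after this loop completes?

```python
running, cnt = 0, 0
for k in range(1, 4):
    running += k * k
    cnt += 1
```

Sum of squares and count
`running, cnt` takes the values: (0, 0) → (1, 0) → (1, 1) → (5, 1) → (5, 2) → (14, 2) → (14, 3)

Answer: 14, 3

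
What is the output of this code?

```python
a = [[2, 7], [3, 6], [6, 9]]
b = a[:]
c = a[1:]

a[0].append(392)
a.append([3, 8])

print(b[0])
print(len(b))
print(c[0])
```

Key concept: slice with nested mutation.
Step by step:
`a = [[2, 7], [3, 6], [6, 9]]` → a = [[2, 7], [3, 6], [6, 9]]
`b = a[:]` → b = [[2, 7], [3, 6], [6, 9]]
`c = a[1:]` → c = [[3, 6], [6, 9]]
`a[0].append(392)` → a = [[2, 7, 392], [3, 6], [6, 9]]; b = [[2, 7, 392], [3, 6], [6, 9]]
`a.append([3, 8])` → a = [[2, 7, 392], [3, 6], [6, 9], [3, 8]]
`print(b[0])` → prints [2, 7, 392]
`print(len(b))` → prints 3
`print(c[0])` → prints [3, 6]

Answer:
[2, 7, 392]
3
[3, 6]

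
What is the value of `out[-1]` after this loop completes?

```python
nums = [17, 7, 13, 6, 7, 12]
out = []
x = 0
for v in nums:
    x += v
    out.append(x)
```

Cumulative sum ends at 62
`out` takes the values: [] → [17] → [17, 24] → [17, 24, 37] → [17, 24, 37, 43] → [17, 24, 37, 43, 50] → [17, 24, 37, 43, 50, 62]
So `out[-1]` = 62

Answer: 62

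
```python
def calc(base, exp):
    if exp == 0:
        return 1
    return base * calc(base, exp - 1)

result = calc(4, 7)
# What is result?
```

calc(4, 7) = 4 * 4 * 4 * 4 * 4 * 4 * 4 = 16384

Answer: 16384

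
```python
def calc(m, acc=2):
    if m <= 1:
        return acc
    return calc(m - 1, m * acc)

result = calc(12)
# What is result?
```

Accumulator trace (n, acc): (12, 2) -> (11, 24) -> (10, 264) -> (9, 2640) -> (8, 23760) -> (7, 190080) -> (6, 1330560) -> (5, 7983360) -> (4, 39916800) -> (3, 159667200) -> (2, 479001600) -> (1, 958003200) -> return 958003200

Answer: 958003200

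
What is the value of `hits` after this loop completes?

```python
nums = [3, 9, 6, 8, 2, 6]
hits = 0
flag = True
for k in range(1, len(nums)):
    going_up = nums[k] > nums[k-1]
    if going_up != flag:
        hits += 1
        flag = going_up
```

Count direction changes in [3, 9, 6, 8, 2, 6]
`hits` takes the values: 0 → 1 → 2 → 3 → 4

Answer: 4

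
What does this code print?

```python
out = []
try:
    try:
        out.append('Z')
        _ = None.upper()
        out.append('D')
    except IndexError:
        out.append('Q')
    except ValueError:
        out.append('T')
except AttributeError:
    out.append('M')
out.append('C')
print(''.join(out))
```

Execution trace: 'Z' (try body) → 'M' (outer except AttributeError) → 'C' (after the try/except). Output: ZMC

Answer: ZMC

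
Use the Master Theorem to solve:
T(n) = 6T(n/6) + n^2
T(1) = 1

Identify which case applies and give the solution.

a=6, b=6, f(n)=n^2. log_6(6) = 1. Since c=2 > 1 and the regularity condition holds (6(n/6)^2 = (6/6^2)n^2 with 6/6^2 < 1), Case 3 applies: T(n) = Θ(f(n)) = O(n^2).

Answer: O(n^2) - Case 3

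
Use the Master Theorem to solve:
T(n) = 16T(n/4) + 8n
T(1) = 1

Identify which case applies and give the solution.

a=16, b=4, f(n)=8n. log_4(16) = 2. Since c=1 < 2, Case 1 applies: T(n) = Θ(n^log_b(a)) = O(n^2).

Answer: O(n^2) - Case 1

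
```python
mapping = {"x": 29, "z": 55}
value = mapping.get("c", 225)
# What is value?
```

Trace:
`mapping = {"x": 29, "z": 55}` → mapping = {'x': 29, 'z': 55}
`value = mapping.get("c", 225)` → value = 225
So value = 225

Answer: 225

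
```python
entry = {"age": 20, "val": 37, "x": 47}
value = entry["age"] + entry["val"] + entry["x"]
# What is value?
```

Trace:
`entry = {"age": 20, "val": 37, "x": 47}` → entry = {'age': 20, 'val': 37, 'x': 47}
`value = entry["age"] + entry["val"] + entry["x"]` → value = 104
So value = 104

Answer: 104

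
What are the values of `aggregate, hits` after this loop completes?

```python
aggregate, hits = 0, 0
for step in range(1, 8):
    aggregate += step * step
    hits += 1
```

Sum of squares and count
`aggregate, hits` takes the values: (0, 0) → (1, 0) → (1, 1) → (5, 1) → (5, 2) → (14, 2) → (14, 3) → (30, 3) → (30, 4) → (55, 4) → (55, 5) → (91, 5) → (91, 6) → (140, 6) → (140, 7)

Answer: 140, 7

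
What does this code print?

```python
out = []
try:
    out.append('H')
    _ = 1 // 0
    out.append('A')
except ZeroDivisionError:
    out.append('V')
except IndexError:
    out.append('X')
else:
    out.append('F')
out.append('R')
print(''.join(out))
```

Execution trace: 'H' (try body) → 'V' (except ZeroDivisionError) → 'R' (after the try/except). Output: HVR

Answer: HVR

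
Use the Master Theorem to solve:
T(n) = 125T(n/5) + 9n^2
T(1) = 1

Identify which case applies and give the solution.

a=125, b=5, f(n)=9n^2. log_5(125) = 3. Since c=2 < 3, Case 1 applies: T(n) = Θ(n^log_b(a)) = O(n^3).

Answer: O(n^3) - Case 1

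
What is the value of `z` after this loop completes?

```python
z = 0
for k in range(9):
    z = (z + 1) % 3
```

Increment mod 3, 9 times = 0
`z` takes the values: 0 → 1 → 2 → 0 → 1 → 2 → 0 → 1 → 2 → 0

Answer: 0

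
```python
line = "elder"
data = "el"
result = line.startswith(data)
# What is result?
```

Trace:
`line = "elder"` → line = 'elder'
`data = "el"` → data = 'el'
`result = line.startswith(data)` → result = True
So result = True

Answer: True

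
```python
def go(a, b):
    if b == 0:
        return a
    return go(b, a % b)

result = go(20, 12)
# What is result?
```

go(20, 12) -> go(12, 8) -> go(8, 4) -> go(4, 0) -> 4

Answer: 4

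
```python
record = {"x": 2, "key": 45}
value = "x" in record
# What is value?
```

Trace:
`record = {"x": 2, "key": 45}` → record = {'x': 2, 'key': 45}
`value = "x" in record` → value = True
So value = True

Answer: True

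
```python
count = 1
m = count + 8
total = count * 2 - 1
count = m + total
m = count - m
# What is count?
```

Trace:
`count = 1` → count = 1
`m = count + 8` → m = 9
`total = count * 2 - 1` → total = 1
`count = m + total` → count = 10
`m = count - m` → m = 1
So count = 10

Answer: 10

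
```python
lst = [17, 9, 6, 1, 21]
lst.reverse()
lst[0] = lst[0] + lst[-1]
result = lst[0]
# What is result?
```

Trace:
`lst = [17, 9, 6, 1, 21]` → lst = [17, 9, 6, 1, 21]
`lst.reverse()` → lst = [21, 1, 6, 9, 17]
`lst[0] = lst[0] + lst[-1]` → lst = [38, 1, 6, 9, 17]
`result = lst[0]` → result = 38
So result = 38

Answer: 38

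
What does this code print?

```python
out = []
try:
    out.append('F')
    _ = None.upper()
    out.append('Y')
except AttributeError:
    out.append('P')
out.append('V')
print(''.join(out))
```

Execution trace: 'F' (try body) → 'P' (except AttributeError) → 'V' (after the try/except). Output: FPV

Answer: FPV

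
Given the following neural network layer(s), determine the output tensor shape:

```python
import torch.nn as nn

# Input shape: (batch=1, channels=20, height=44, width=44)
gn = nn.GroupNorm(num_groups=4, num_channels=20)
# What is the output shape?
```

Input: (1, 20, 44, 44) -> Output: (1, 20, 44, 44)

Answer: (1, 20, 44, 44)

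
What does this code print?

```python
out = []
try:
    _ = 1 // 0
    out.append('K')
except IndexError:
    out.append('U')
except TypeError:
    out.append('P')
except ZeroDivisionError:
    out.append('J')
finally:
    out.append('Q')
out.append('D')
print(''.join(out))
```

Execution trace: 'J' (except ZeroDivisionError) → 'Q' (finally) → 'D' (after the try/except). Output: JQD

Answer: JQD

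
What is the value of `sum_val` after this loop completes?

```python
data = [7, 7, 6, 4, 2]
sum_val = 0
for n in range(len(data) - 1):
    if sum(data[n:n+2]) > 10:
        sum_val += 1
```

Count windows with sum > 10
`sum_val` takes the values: 0 → 1 → 2

Answer: 2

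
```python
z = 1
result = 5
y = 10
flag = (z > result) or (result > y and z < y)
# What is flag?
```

Trace:
`z = 1` → z = 1
`result = 5` → result = 5
`y = 10` → y = 10
`flag = (z > result) or (result > y and z < y)` → flag = False
So flag = False

Answer: False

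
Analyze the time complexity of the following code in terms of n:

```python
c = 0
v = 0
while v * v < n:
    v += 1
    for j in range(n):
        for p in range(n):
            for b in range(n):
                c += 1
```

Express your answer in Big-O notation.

Each loop level contributes: √n × n × n × n. Multiplying the contributions gives O(n^3√n).

Answer: O(n^3√n)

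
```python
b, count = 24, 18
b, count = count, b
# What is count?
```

Trace:
`b, count = 24, 18` → b = 24; count = 18
`b, count = count, b` → b = 18; count = 24
So count = 24

Answer: 24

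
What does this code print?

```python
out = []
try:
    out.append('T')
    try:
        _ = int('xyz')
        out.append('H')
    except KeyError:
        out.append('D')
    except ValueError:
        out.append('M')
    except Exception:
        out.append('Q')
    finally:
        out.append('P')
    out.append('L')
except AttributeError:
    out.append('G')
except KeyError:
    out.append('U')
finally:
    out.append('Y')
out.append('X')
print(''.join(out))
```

Execution trace: 'T' (try body) → 'M' (inner except ValueError) → 'P' (inner finally) → 'L' (try body, no exception) → 'Y' (finally) → 'X' (after the try/except). Output: TMPLYX

Answer: TMPLYX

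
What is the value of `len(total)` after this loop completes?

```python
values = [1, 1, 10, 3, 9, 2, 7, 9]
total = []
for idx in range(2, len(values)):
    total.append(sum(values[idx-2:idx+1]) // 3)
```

Number of 3-element averages
`total` takes the values: [] → [4] → [4, 4] → [4, 4, 7] → [4, 4, 7, 4] → [4, 4, 7, 4, 6] → [4, 4, 7, 4, 6, 6]
So `len(total)` = 6

Answer: 6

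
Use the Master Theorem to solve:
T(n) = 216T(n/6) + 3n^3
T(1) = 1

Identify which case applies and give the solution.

a=216, b=6, f(n)=3n^3. log_6(216) = 3. Since c=3 = 3, Case 2 applies: T(n) = Θ(n^log_b(a) · log n) = O(n^3 log n).

Answer: O(n^3 log n) - Case 2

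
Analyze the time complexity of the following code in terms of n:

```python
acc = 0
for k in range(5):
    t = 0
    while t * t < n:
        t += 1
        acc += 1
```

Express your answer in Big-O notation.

Each loop level contributes: 1 × √n. Multiplying the contributions gives O(√n).

Answer: O(√n)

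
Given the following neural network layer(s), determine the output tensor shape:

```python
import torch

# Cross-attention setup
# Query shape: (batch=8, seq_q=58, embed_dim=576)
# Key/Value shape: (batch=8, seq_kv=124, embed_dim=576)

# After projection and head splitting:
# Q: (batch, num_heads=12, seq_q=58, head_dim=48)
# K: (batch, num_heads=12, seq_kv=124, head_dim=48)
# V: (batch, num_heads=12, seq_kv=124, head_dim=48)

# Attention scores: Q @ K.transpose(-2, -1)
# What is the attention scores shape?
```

Input: (8, 58, 576) -> Output: (8, 12, 58, 124)

Answer: (8, 12, 58, 124)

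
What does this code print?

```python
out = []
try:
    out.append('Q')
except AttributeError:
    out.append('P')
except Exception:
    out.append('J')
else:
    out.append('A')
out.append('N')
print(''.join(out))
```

Execution trace: 'Q' (try body, no exception) → 'A' (else) → 'N' (after the try/except). Output: QAN

Answer: QAN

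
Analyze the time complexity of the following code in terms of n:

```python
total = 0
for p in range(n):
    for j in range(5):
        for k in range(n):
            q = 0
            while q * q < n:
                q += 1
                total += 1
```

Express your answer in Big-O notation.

Each loop level contributes: n × 1 × n × √n. Multiplying the contributions gives O(n^2√n).

Answer: O(n^2√n)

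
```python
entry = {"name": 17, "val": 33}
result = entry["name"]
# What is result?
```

Trace:
`entry = {"name": 17, "val": 33}` → entry = {'name': 17, 'val': 33}
`result = entry["name"]` → result = 17
So result = 17

Answer: 17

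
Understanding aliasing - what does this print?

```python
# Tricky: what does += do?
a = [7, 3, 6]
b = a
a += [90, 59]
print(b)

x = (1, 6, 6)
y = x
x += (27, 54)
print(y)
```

Key concept: += behavior differs for mutable vs immutable.
Step by step:
`a = [7, 3, 6]` → a = [7, 3, 6]
`b = a` → b = [7, 3, 6] (same object as a)
`a += [90, 59]` → a = [7, 3, 6, 90, 59] (same object as b); b = [7, 3, 6, 90, 59] (same object as a)
`print(b)` → prints [7, 3, 6, 90, 59]
`x = (1, 6, 6)` → x = (1, 6, 6)
`y = x` → y = (1, 6, 6)
`x += (27, 54)` → x = (1, 6, 6, 27, 54)
`print(y)` → prints (1, 6, 6)

Answer:
[7, 3, 6, 90, 59]
(1, 6, 6)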